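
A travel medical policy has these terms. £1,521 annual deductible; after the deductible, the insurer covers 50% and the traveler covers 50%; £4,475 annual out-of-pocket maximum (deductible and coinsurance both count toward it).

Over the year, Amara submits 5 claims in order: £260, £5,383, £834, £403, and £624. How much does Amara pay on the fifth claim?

£274.50

Claim 1 (£260): fully absorbed by the deductible. Traveler owes £260 (running OOP £260).
Claim 2 (£5,383): deductible takes £1,261, £4,122 remains; coinsurance £4,122 × 50% = £2,061. Cost to traveler: £3,322. OOP to date £3,582.
Claim 3 (£834): 50% coinsurance on £834 = £417. Traveler pays £417; OOP now £3,999.
Claim 4 (£403): 50% coinsurance on £403 = £201.50. Cost to traveler: £201.50. OOP to date £4,200.50.
Claim 5 (£624): 50% coinsurance on £624 = £312. That would push OOP to £4,512.50, over the £4,475 cap, so traveler pays £4,475 − £4,200.50 = £274.50.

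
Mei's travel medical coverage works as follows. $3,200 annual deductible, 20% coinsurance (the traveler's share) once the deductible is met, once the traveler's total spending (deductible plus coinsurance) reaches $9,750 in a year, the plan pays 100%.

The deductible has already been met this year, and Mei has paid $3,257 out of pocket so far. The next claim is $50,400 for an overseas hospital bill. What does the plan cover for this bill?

The deductible is already satisfied, so the full bill goes to coinsurance.
20% of $50,400 = $10,080 falls to the traveler.
Year-to-date out-of-pocket would reach $3,257 + $10,080 = $13,337, above the $9,750 maximum, so the traveler pays only $9,750 − $3,257 = $6,493.
Insurer pays the balance: $50,400 − $6,493 = $43,907.

$43,907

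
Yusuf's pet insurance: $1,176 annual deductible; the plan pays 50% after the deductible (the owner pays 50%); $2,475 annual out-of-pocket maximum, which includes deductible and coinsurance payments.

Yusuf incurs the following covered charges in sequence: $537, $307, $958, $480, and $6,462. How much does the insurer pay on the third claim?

Claim 1 — $537: all of it applies to the deductible. Cost to owner: $537. OOP to date $537. Insurer: $537 − $537 = $0.
Claim 2 — $307: entire amount goes to the deductible. Owner owes $307 (running OOP $844). Insurer: $307 − $307 = $0.
Claim 3 — $958: $332 finishes the deductible; $626 goes to coinsurance; coinsurance $626 × 50% = $313. Cost to owner: $645. OOP to date $1,489. Plan pays $958 − $645 = $313.

$313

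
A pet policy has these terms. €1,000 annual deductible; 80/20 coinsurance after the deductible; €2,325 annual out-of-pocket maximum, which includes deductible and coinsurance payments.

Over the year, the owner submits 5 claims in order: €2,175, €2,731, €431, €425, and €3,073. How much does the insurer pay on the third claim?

€344.80

Claim 1 (€2,175): deductible takes €1,000, €1,175 remains; owner's 20% is €235. Owner owes €1,235 (running OOP €1,235). Plan pays €2,175 − €1,235 = €940.
Claim 2 (€2,731): deductible already satisfied, so owner's share is 20% × €2,731 = €546.20. Owner owes €546.20 (running OOP €1,781.20). Insurer: €2,731 − €546.20 = €2,184.80.
Claim 3 (€431): deductible already satisfied, so owner's share is 20% × €431 = €86.20. Cost to owner: €86.20. OOP to date €1,867.40. Plan pays €431 − €86.20 = €344.80.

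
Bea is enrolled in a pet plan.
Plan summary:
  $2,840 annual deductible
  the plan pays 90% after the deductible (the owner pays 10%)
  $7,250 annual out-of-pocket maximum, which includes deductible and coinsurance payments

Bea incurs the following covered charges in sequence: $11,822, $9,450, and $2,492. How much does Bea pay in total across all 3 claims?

$4,932.40

Bill 1, $11,822: deductible takes $2,840, $8,982 remains; owner's 10% is $898.20. Cost to owner: $3,738.20. OOP to date $3,738.20.
Bill 2, $9,450: deductible already satisfied, so owner's share is 10% × $9,450 = $945. Owner pays $945; OOP now $4,683.20.
Bill 3, $2,492: deductible already satisfied, so owner's share is 10% × $2,492 = $249.20. Owner pays $249.20; OOP now $4,932.40.
Summing the owner's payments: $3,738.20 + $945 + $249.20 = $4,932.40.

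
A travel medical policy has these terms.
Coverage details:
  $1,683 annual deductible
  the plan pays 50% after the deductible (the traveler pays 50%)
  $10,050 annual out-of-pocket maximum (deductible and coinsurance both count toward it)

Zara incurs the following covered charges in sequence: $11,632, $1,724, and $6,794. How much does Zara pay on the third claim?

Bill 1, $11,632: deductible takes $1,683, $9,949 remains; coinsurance $9,949 × 50% = $4,974.50. Traveler owes $6,657.50 (running OOP $6,657.50).
Bill 2, $1,724: deductible already satisfied, so traveler's share is 50% × $1,724 = $862. Traveler owes $862 (running OOP $7,519.50).
Bill 3, $6,794: 50% coinsurance on $6,794 = $3,397. That would push OOP to $10,916.50, over the $10,050 cap, so traveler pays $10,050 − $7,519.50 = $2,530.50.

$2,530.50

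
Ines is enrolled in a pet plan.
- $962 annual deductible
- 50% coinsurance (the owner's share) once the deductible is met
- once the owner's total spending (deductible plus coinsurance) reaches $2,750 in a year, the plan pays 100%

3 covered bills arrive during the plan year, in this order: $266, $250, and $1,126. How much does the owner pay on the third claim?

Bill 1, $266: fully absorbed by the deductible. Owner pays $266; OOP now $266.
Bill 2, $250: entire amount goes to the deductible. Cost to owner: $250. OOP to date $516.
Bill 3, $1,126: deductible takes $446, $680 remains; 50% of $680 = $340. Owner pays $786; OOP now $1,302.

$786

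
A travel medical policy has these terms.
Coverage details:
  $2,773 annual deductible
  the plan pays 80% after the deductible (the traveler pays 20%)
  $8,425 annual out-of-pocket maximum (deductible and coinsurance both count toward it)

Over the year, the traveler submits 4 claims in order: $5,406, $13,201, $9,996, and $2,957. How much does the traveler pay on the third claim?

Bill 1, $5,406: $2,773 to deductible, leaving $2,633; traveler's 20% is $526.60. Cost to traveler: $3,299.60. OOP to date $3,299.60.
Bill 2, $13,201: deductible met; 20% of $13,201 = $2,640.20. Cost to traveler: $2,640.20. OOP to date $5,939.80.
Bill 3, $9,996: deductible met; 20% of $9,996 = $1,999.20. Cost to traveler: $1,999.20. OOP to date $7,939.

$1,999.20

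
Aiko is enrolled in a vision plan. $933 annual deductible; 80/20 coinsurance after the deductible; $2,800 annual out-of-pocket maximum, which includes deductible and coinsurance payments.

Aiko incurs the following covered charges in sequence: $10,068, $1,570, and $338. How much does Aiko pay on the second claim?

$40

Bill 1, $10,068: $933 to deductible, leaving $9,135; member's 20% is $1,827. Member owes $2,760 (running OOP $2,760).
Bill 2, $1,570: deductible met; 20% of $1,570 = $314. OOP would hit $3,074 > $2,800, so the cap limits the member to $2,800 − $2,760 = $40.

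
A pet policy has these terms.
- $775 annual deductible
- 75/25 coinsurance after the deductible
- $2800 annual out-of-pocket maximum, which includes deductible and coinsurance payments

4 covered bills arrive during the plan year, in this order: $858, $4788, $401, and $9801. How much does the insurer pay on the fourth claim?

$9094

Bill 1, $858: $775 finishes the deductible; $83 goes to coinsurance; coinsurance $83 × 25% = $20.75. Owner pays $795.75; OOP now $795.75. Plan pays $858 − $795.75 = $62.25.
Bill 2, $4788: deductible already satisfied, so owner's share is 25% × $4788 = $1197. Cost to owner: $1197. OOP to date $1992.75. Insurer: $4788 − $1197 = $3591.
Bill 3, $401: 25% coinsurance on $401 = $100.25. Cost to owner: $100.25. OOP to date $2093. Insurer: $401 − $100.25 = $300.75.
Bill 4, $9801: 25% coinsurance on $9801 = $2450.25. That would push OOP to $4543.25, over the $2800 cap, so owner pays $2800 − $2093 = $707. Plan pays $9801 − $707 = $9094.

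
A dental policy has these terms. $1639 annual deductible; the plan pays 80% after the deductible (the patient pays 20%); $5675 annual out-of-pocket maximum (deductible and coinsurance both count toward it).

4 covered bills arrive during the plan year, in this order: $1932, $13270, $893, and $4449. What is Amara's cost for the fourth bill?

Claim 1 — $1932: $1639 to deductible, leaving $293; 20% of $293 = $58.60. Patient owes $1697.60 (running OOP $1697.60).
Claim 2 — $13270: 20% coinsurance on $13270 = $2654. Patient owes $2654 (running OOP $4351.60).
Claim 3 — $893: 20% coinsurance on $893 = $178.60. Patient owes $178.60 (running OOP $4530.20).
Claim 4 — $4449: 20% coinsurance on $4449 = $889.80. Cost to patient: $889.80. OOP to date $5420.

$889.80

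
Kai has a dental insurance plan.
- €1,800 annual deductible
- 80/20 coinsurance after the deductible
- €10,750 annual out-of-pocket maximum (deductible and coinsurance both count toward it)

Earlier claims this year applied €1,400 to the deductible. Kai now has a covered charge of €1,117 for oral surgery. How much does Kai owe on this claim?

€1,400 of the €1,800 deductible is already met, leaving €400.
The remaining €717 (= €1,117 − €400) moves to coinsurance.
20% of €717 = €143.40 falls to the patient.
Patient responsibility before any cap: €400 + €143.40 = €543.40.
Year-to-date out-of-pocket becomes €1,400 + €543.40 = €1,943.40, still under the €10,750 maximum, so no cap applies.

€543.40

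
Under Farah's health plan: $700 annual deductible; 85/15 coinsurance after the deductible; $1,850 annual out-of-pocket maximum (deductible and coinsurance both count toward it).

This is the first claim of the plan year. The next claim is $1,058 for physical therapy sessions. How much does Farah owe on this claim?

$753.70

Deductible not yet touched, so the first $700 of the bill goes to the deductible.
The remaining $358 (= $1,058 − $700) moves to coinsurance.
15% of $358 = $53.70 falls to the patient.
So the patient owes $700 + $53.70 = $753.70 before any cap.
Cumulative spending $0 + $753.70 = $753.70 stays under the $1,850 maximum.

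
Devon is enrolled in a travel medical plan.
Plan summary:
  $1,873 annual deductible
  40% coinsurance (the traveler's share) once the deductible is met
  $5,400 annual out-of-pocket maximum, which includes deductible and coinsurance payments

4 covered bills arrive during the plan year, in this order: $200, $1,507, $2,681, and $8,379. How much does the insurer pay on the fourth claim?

$5,858

Claim 1 ($200): fully absorbed by the deductible. Cost to traveler: $200. OOP to date $200. Insurer: $200 − $200 = $0.
Claim 2 ($1,507): fully absorbed by the deductible. Cost to traveler: $1,507. OOP to date $1,707. Insurer: $1,507 − $1,507 = $0.
Claim 3 ($2,681): $166 to deductible, leaving $2,515; coinsurance $2,515 × 40% = $1,006. Cost to traveler: $1,172. OOP to date $2,879. Insurer: $2,681 − $1,172 = $1,509.
Claim 4 ($8,379): deductible met; 40% of $8,379 = $3,351.60. That would push OOP to $6,230.60, over the $5,400 cap, so traveler pays $5,400 − $2,879 = $2,521. Insurer: $8,379 − $2,521 = $5,858.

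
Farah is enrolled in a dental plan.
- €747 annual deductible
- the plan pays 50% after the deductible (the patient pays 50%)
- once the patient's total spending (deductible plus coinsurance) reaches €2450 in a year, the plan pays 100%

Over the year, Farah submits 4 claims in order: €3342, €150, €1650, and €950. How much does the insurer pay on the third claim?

Claim 1 — €3342: €747 to deductible, leaving €2595; 50% of €2595 = €1297.50. Patient pays €2044.50; OOP now €2044.50. Plan pays €3342 − €2044.50 = €1297.50.
Claim 2 — €150: deductible already satisfied, so patient's share is 50% × €150 = €75. Patient pays €75; OOP now €2119.50. Insurer: €150 − €75 = €75.
Claim 3 — €1650: deductible met; 50% of €1650 = €825. Adding that to €2119.50 gives €2944.50, past the €2450 cap; patient pays only €2450 − €2119.50 = €330.50. Plan pays €1650 − €330.50 = €1319.50.

€1319.50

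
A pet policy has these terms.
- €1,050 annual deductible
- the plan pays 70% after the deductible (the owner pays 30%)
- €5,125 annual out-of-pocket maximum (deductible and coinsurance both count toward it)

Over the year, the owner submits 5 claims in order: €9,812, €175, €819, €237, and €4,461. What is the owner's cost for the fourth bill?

€71.10

#1 (€9,812): €1,050 finishes the deductible; €8,762 goes to coinsurance; owner's 30% is €2,628.60. Owner pays €3,678.60; OOP now €3,678.60.
#2 (€175): deductible already satisfied, so owner's share is 30% × €175 = €52.50. Cost to owner: €52.50. OOP to date €3,731.10.
#3 (€819): deductible already satisfied, so owner's share is 30% × €819 = €245.70. Cost to owner: €245.70. OOP to date €3,976.80.
#4 (€237): 30% coinsurance on €237 = €71.10. Owner pays €71.10; OOP now €4,047.90.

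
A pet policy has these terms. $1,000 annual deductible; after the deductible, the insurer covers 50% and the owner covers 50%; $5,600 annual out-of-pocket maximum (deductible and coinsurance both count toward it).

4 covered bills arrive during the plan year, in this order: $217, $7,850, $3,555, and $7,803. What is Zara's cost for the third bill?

$1,066.50

Bill 1, $217: fully absorbed by the deductible. Owner pays $217; OOP now $217.
Bill 2, $7,850: $783 finishes the deductible; $7,067 goes to coinsurance; 50% of $7,067 = $3,533.50. Owner owes $4,316.50 (running OOP $4,533.50).
Bill 3, $3,555: deductible met; 50% of $3,555 = $1,777.50. That would push OOP to $6,311, over the $5,600 cap, so owner pays $5,600 − $4,533.50 = $1,066.50.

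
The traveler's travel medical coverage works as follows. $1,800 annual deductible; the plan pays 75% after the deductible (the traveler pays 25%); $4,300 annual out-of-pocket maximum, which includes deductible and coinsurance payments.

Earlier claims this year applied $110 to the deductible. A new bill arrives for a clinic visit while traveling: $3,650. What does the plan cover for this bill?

Deductible still to meet: $1,800 − $110 = $1,690.
After the $1,690 deductible portion, $3,650 − $1,690 = $1,960 is subject to coinsurance.
Traveler's 25% share of $1,960 is $490.
So the traveler owes $1,690 + $490 = $2,180 before any cap.
Cumulative spending $110 + $2,180 = $2,290 stays under the $4,300 maximum.
Insurer pays the balance: $3,650 − $2,180 = $1,470.

$1,470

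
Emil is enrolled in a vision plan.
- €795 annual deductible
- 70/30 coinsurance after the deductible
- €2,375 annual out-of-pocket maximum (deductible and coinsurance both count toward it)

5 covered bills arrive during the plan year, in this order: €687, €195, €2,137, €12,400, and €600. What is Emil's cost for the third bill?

€641.10

Claim 1 — €687: all of it applies to the deductible. Member pays €687; OOP now €687.
Claim 2 — €195: €108 finishes the deductible; €87 goes to coinsurance; 30% of €87 = €26.10. Member owes €134.10 (running OOP €821.10).
Claim 3 — €2,137: deductible met; 30% of €2,137 = €641.10. Member owes €641.10 (running OOP €1,462.20).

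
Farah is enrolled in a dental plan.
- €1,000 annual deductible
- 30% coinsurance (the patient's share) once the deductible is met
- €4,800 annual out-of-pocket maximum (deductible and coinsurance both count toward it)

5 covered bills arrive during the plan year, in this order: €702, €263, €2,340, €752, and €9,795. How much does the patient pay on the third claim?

€726.50

#1 (€702): all of it applies to the deductible. Cost to patient: €702. OOP to date €702.
#2 (€263): all of it applies to the deductible. Patient pays €263; OOP now €965.
#3 (€2,340): €35 finishes the deductible; €2,305 goes to coinsurance; coinsurance €2,305 × 30% = €691.50. Patient owes €726.50 (running OOP €1,691.50).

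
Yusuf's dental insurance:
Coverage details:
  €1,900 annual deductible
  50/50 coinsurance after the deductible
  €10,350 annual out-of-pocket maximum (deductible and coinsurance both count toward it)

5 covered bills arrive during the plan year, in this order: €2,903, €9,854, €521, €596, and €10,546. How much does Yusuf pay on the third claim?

#1 (€2,903): €1,900 finishes the deductible; €1,003 goes to coinsurance; patient's 50% is €501.50. Patient owes €2,401.50 (running OOP €2,401.50).
#2 (€9,854): deductible met; 50% of €9,854 = €4,927. Patient pays €4,927; OOP now €7,328.50.
#3 (€521): deductible met; 50% of €521 = €260.50. Patient owes €260.50 (running OOP €7,589).

€260.50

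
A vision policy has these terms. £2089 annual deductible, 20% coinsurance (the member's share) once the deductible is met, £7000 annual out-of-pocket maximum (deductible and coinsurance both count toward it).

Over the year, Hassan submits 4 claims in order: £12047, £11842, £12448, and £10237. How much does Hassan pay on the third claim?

£551

Claim 1 (£12047): £2089 to deductible, leaving £9958; coinsurance £9958 × 20% = £1991.60. Member pays £4080.60; OOP now £4080.60.
Claim 2 (£11842): deductible already satisfied, so member's share is 20% × £11842 = £2368.40. Cost to member: £2368.40. OOP to date £6449.
Claim 3 (£12448): 20% coinsurance on £12448 = £2489.60. Adding that to £6449 gives £8938.60, past the £7000 cap; member pays only £7000 − £6449 = £551.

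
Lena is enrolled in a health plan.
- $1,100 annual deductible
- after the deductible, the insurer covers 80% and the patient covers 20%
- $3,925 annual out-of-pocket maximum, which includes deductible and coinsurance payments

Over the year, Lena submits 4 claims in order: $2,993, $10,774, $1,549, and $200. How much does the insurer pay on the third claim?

$1,257.40

Bill 1, $2,993: $1,100 to deductible, leaving $1,893; coinsurance $1,893 × 20% = $378.60. Patient pays $1,478.60; OOP now $1,478.60. Insurer: $2,993 − $1,478.60 = $1,514.40.
Bill 2, $10,774: deductible already satisfied, so patient's share is 20% × $10,774 = $2,154.80. Patient owes $2,154.80 (running OOP $3,633.40). Insurer: $10,774 − $2,154.80 = $8,619.20.
Bill 3, $1,549: deductible met; 20% of $1,549 = $309.80. OOP would hit $3,943.20 > $3,925, so the cap limits the patient to $3,925 − $3,633.40 = $291.60. Insurer: $1,549 − $291.60 = $1,257.40.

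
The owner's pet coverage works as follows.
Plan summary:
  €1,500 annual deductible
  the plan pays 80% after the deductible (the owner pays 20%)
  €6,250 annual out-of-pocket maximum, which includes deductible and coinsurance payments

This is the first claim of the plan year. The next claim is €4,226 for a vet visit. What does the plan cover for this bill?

The full €1,500 deductible is still open; €1,500 of this bill applies to it.
After the €1,500 deductible portion, €4,226 − €1,500 = €2,726 is subject to coinsurance.
Owner's 20% share of €2,726 is €545.20.
That puts the owner's cost at €1,500 + €545.20 = €2,045.20 before any cap.
Year-to-date out-of-pocket becomes €0 + €2,045.20 = €2,045.20, still under the €6,250 maximum, so no cap applies.
The insurer covers the remainder: €4,226 − €2,045.20 = €2,180.80.

€2,180.80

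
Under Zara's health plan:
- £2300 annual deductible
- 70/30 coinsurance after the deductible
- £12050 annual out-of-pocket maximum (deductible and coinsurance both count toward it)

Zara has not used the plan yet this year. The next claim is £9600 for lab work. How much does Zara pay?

The full £2300 deductible is still open; £2300 of this bill applies to it.
That leaves £9600 − £2300 = £7300 for coinsurance.
Patient's 30% share of £7300 is £2190.
So the patient owes £2300 + £2190 = £4490 before any cap.
Total out-of-pocket so far would be £0 + £4490 = £4490, below the £12050 cap — no reduction.

£4490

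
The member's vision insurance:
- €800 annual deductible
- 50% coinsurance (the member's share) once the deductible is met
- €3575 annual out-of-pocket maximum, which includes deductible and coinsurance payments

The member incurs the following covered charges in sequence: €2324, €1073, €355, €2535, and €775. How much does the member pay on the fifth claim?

€31.50

Bill 1, €2324: €800 finishes the deductible; €1524 goes to coinsurance; 50% of €1524 = €762. Member owes €1562 (running OOP €1562).
Bill 2, €1073: deductible already satisfied, so member's share is 50% × €1073 = €536.50. Member pays €536.50; OOP now €2098.50.
Bill 3, €355: deductible already satisfied, so member's share is 50% × €355 = €177.50. Cost to member: €177.50. OOP to date €2276.
Bill 4, €2535: deductible met; 50% of €2535 = €1267.50. Member pays €1267.50; OOP now €3543.50.
Bill 5, €775: deductible met; 50% of €775 = €387.50. Adding that to €3543.50 gives €3931, past the €3575 cap; member pays only €3575 − €3543.50 = €31.50.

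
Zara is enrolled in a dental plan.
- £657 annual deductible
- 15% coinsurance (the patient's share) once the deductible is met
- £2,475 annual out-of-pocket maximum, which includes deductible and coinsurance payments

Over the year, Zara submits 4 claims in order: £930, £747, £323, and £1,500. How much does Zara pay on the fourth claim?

Claim 1 — £930: £657 to deductible, leaving £273; patient's 15% is £40.95. Patient pays £697.95; OOP now £697.95.
Claim 2 — £747: deductible already satisfied, so patient's share is 15% × £747 = £112.05. Patient pays £112.05; OOP now £810.
Claim 3 — £323: deductible already satisfied, so patient's share is 15% × £323 = £48.45. Cost to patient: £48.45. OOP to date £858.45.
Claim 4 — £1,500: 15% coinsurance on £1,500 = £225. Patient owes £225 (running OOP £1,083.45).

£225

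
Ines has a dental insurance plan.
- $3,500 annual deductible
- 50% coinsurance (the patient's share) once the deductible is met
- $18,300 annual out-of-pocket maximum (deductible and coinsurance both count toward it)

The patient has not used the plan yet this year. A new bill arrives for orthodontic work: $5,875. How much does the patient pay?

The full $3,500 deductible is still open; $3,500 of this bill applies to it.
After the $3,500 deductible portion, $5,875 − $3,500 = $2,375 is subject to coinsurance.
50% of $2,375 = $1,187.50 falls to the patient.
Patient responsibility before any cap: $3,500 + $1,187.50 = $4,687.50.
Year-to-date out-of-pocket becomes $0 + $4,687.50 = $4,687.50, still under the $18,300 maximum, so no cap applies.

$4,687.50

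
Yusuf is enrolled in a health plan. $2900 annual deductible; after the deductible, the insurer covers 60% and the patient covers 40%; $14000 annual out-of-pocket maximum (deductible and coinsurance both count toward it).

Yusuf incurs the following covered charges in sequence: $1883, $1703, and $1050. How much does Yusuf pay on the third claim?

Bill 1, $1883: entire amount goes to the deductible. Patient pays $1883; OOP now $1883.
Bill 2, $1703: deductible takes $1017, $686 remains; 40% of $686 = $274.40. Patient owes $1291.40 (running OOP $3174.40).
Bill 3, $1050: 40% coinsurance on $1050 = $420. Patient pays $420; OOP now $3594.40.

$420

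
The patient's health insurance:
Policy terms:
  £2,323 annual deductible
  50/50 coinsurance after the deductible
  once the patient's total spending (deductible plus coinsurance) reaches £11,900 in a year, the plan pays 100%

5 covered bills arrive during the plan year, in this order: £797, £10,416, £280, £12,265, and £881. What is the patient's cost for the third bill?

#1 (£797): all of it applies to the deductible. Cost to patient: £797. OOP to date £797.
#2 (£10,416): £1,526 finishes the deductible; £8,890 goes to coinsurance; coinsurance £8,890 × 50% = £4,445. Cost to patient: £5,971. OOP to date £6,768.
#3 (£280): deductible met; 50% of £280 = £140. Patient pays £140; OOP now £6,908.

£140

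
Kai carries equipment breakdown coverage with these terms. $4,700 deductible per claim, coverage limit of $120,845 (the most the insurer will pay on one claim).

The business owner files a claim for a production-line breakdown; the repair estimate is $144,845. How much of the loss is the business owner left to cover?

After the deductible, $144,845 − $4,700 = $140,145 remains.
Since $140,145 > $120,845, the payout is capped at $120,845.
Business owner's share is the uncovered remainder: $144,845 − $120,845 = $24,000.

$24,000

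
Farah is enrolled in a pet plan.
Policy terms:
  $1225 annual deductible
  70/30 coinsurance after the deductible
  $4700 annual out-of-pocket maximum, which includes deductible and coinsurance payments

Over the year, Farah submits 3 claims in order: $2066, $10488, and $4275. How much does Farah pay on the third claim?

$76.30

Claim 1 ($2066): deductible takes $1225, $841 remains; coinsurance $841 × 30% = $252.30. Owner pays $1477.30; OOP now $1477.30.
Claim 2 ($10488): deductible already satisfied, so owner's share is 30% × $10488 = $3146.40. Owner pays $3146.40; OOP now $4623.70.
Claim 3 ($4275): 30% coinsurance on $4275 = $1282.50. OOP would hit $5906.20 > $4700, so the cap limits the owner to $4700 − $4623.70 = $76.30.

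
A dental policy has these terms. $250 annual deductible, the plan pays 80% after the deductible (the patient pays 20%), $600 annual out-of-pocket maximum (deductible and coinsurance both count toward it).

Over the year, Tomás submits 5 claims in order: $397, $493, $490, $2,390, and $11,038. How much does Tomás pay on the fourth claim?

Bill 1, $397: deductible takes $250, $147 remains; coinsurance $147 × 20% = $29.40. Patient pays $279.40; OOP now $279.40.
Bill 2, $493: deductible already satisfied, so patient's share is 20% × $493 = $98.60. Patient owes $98.60 (running OOP $378).
Bill 3, $490: 20% coinsurance on $490 = $98. Patient owes $98 (running OOP $476).
Bill 4, $2,390: deductible met; 20% of $2,390 = $478. OOP would hit $954 > $600, so the cap limits the patient to $600 − $476 = $124.

$124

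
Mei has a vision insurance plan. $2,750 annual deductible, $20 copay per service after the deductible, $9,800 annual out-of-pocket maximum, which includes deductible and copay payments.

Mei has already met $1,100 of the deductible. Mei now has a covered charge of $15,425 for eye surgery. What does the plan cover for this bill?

Remaining deductible: $2,750 − $1,100 = $1,650.
After the $1,650 deductible portion, $15,425 − $1,650 = $13,775 is subject to the copay.
Copay on this service: $20.
That puts the member's cost at $1,650 + $20 = $1,670 before any cap.
Year-to-date out-of-pocket becomes $1,100 + $1,670 = $2,770, still under the $9,800 maximum, so no cap applies.
Insurer pays the balance: $15,425 − $1,670 = $13,755.

$13,755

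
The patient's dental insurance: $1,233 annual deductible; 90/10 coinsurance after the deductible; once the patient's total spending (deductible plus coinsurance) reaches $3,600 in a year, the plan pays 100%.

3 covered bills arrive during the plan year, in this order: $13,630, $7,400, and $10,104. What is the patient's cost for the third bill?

$387.30

Claim 1 — $13,630: $1,233 to deductible, leaving $12,397; coinsurance $12,397 × 10% = $1,239.70. Patient pays $2,472.70; OOP now $2,472.70.
Claim 2 — $7,400: deductible met; 10% of $7,400 = $740. Cost to patient: $740. OOP to date $3,212.70.
Claim 3 — $10,104: deductible met; 10% of $10,104 = $1,010.40. Adding that to $3,212.70 gives $4,223.10, past the $3,600 cap; patient pays only $3,600 − $3,212.70 = $387.30.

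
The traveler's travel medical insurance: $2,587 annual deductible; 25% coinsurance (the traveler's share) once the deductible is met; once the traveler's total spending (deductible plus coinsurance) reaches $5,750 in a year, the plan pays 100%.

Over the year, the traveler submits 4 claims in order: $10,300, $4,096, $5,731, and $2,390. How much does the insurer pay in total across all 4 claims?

Claim 1 — $10,300: $2,587 finishes the deductible; $7,713 goes to coinsurance; traveler's 25% is $1,928.25. Traveler owes $4,515.25 (running OOP $4,515.25). Insurer: $10,300 − $4,515.25 = $5,784.75.
Claim 2 — $4,096: deductible already satisfied, so traveler's share is 25% × $4,096 = $1,024. Traveler owes $1,024 (running OOP $5,539.25). Insurer: $4,096 − $1,024 = $3,072.
Claim 3 — $5,731: deductible already satisfied, so traveler's share is 25% × $5,731 = $1,432.75. That would push OOP to $6,972, over the $5,750 cap, so traveler pays $5,750 − $5,539.25 = $210.75. Plan pays $5,731 − $210.75 = $5,520.25.
Claim 4 — $2,390: deductible met; 25% of $2,390 = $597.50. OOP would hit $6,347.50 > $5,750, so the cap limits the traveler to $5,750 − $5,750 = $0. Plan pays $2,390 − $0 = $2,390.
Insurer total: $5,784.75 + $3,072 + $5,520.25 + $2,390 = $16,767.

$16,767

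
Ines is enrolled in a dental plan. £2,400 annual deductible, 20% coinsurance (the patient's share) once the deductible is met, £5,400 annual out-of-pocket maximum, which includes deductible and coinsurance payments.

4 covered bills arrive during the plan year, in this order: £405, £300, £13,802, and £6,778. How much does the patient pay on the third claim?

£4,116.40

Claim 1 (£405): entire amount goes to the deductible. Patient pays £405; OOP now £405.
Claim 2 (£300): all of it applies to the deductible. Patient owes £300 (running OOP £705).
Claim 3 (£13,802): deductible takes £1,695, £12,107 remains; 20% of £12,107 = £2,421.40. Patient owes £4,116.40 (running OOP £4,821.40).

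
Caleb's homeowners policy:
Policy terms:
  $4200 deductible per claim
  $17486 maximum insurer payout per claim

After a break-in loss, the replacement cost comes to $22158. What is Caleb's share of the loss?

After the deductible, $22158 − $4200 = $17958 remains.
The $17486 per-incident cap binds; insurer pays $17486.
Out of pocket: $22158 − $17486 = $4672.

$4672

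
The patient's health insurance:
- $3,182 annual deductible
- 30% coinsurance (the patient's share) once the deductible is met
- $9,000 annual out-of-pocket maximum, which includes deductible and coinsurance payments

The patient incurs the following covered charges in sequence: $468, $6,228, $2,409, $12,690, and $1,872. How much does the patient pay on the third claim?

#1 ($468): all of it applies to the deductible. Cost to patient: $468. OOP to date $468.
#2 ($6,228): deductible takes $2,714, $3,514 remains; coinsurance $3,514 × 30% = $1,054.20. Patient pays $3,768.20; OOP now $4,236.20.
#3 ($2,409): 30% coinsurance on $2,409 = $722.70. Cost to patient: $722.70. OOP to date $4,958.90.

$722.70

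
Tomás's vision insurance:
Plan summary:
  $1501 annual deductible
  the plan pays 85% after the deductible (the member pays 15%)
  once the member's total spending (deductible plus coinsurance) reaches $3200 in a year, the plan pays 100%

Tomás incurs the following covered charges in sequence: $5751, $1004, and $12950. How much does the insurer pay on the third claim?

Claim 1 ($5751): $1501 to deductible, leaving $4250; member's 15% is $637.50. Member owes $2138.50 (running OOP $2138.50). Plan pays $5751 − $2138.50 = $3612.50.
Claim 2 ($1004): 15% coinsurance on $1004 = $150.60. Cost to member: $150.60. OOP to date $2289.10. Plan pays $1004 − $150.60 = $853.40.
Claim 3 ($12950): deductible already satisfied, so member's share is 15% × $12950 = $1942.50. That would push OOP to $4231.60, over the $3200 cap, so member pays $3200 − $2289.10 = $910.90. Insurer: $12950 − $910.90 = $12039.10.

$12039.10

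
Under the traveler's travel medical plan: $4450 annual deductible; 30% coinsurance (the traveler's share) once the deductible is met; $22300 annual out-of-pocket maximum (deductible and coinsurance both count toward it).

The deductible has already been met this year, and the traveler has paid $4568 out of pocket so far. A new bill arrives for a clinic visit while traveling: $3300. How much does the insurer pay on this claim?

$2310

With the deductible met, the entire $3300 is subject to coinsurance.
30% of $3300 = $990 falls to the traveler.
Total out-of-pocket so far would be $4568 + $990 = $5558, below the $22300 cap — no reduction.
Insurer pays the balance: $3300 − $990 = $2310.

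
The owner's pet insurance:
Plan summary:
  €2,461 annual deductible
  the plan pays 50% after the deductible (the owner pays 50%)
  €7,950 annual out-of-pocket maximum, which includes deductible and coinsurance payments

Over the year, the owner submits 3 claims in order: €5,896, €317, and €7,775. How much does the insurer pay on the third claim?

#1 (€5,896): deductible takes €2,461, €3,435 remains; coinsurance €3,435 × 50% = €1,717.50. Cost to owner: €4,178.50. OOP to date €4,178.50. Insurer: €5,896 − €4,178.50 = €1,717.50.
#2 (€317): 50% coinsurance on €317 = €158.50. Owner owes €158.50 (running OOP €4,337). Insurer: €317 − €158.50 = €158.50.
#3 (€7,775): 50% coinsurance on €7,775 = €3,887.50. Adding that to €4,337 gives €8,224.50, past the €7,950 cap; owner pays only €7,950 − €4,337 = €3,613. Plan pays €7,775 − €3,613 = €4,162.

€4,162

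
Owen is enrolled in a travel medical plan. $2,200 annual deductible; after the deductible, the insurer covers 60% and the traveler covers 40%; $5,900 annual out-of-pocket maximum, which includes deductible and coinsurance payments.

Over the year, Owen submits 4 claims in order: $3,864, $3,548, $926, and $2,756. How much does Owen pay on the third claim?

Bill 1, $3,864: deductible takes $2,200, $1,664 remains; 40% of $1,664 = $665.60. Cost to traveler: $2,865.60. OOP to date $2,865.60.
Bill 2, $3,548: 40% coinsurance on $3,548 = $1,419.20. Cost to traveler: $1,419.20. OOP to date $4,284.80.
Bill 3, $926: 40% coinsurance on $926 = $370.40. Traveler pays $370.40; OOP now $4,655.20.

$370.40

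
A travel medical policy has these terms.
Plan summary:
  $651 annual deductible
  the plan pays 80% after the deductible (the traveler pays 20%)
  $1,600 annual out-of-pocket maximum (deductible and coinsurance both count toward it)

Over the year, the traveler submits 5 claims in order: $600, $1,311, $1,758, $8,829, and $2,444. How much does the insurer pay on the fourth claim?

Claim 1 ($600): fully absorbed by the deductible. Cost to traveler: $600. OOP to date $600. Insurer: $600 − $600 = $0.
Claim 2 ($1,311): $51 to deductible, leaving $1,260; coinsurance $1,260 × 20% = $252. Traveler pays $303; OOP now $903. Plan pays $1,311 − $303 = $1,008.
Claim 3 ($1,758): 20% coinsurance on $1,758 = $351.60. Traveler owes $351.60 (running OOP $1,254.60). Plan pays $1,758 − $351.60 = $1,406.40.
Claim 4 ($8,829): 20% coinsurance on $8,829 = $1,765.80. Adding that to $1,254.60 gives $3,020.40, past the $1,600 cap; traveler pays only $1,600 − $1,254.60 = $345.40. Plan pays $8,829 − $345.40 = $8,483.60.

$8,483.60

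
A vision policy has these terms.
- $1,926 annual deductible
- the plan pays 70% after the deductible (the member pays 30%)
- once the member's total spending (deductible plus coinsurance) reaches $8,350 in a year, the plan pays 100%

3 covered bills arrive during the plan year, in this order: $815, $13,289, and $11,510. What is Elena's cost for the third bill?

Bill 1, $815: all of it applies to the deductible. Member owes $815 (running OOP $815).
Bill 2, $13,289: $1,111 finishes the deductible; $12,178 goes to coinsurance; 30% of $12,178 = $3,653.40. Member pays $4,764.40; OOP now $5,579.40.
Bill 3, $11,510: deductible met; 30% of $11,510 = $3,453. That would push OOP to $9,032.40, over the $8,350 cap, so member pays $8,350 − $5,579.40 = $2,770.60.

$2,770.60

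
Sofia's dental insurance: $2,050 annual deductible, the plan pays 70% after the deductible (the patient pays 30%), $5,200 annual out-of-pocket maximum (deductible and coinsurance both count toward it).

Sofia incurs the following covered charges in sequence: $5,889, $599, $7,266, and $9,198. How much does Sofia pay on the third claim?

$1,818.60

Claim 1 — $5,889: $2,050 to deductible, leaving $3,839; 30% of $3,839 = $1,151.70. Patient owes $3,201.70 (running OOP $3,201.70).
Claim 2 — $599: deductible met; 30% of $599 = $179.70. Cost to patient: $179.70. OOP to date $3,381.40.
Claim 3 — $7,266: 30% coinsurance on $7,266 = $2,179.80. Adding that to $3,381.40 gives $5,561.20, past the $5,200 cap; patient pays only $5,200 − $3,381.40 = $1,818.60.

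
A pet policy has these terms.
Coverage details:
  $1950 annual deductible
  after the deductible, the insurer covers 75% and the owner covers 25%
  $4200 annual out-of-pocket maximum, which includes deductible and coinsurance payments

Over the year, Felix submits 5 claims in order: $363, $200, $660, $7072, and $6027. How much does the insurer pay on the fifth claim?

$5363.25

Claim 1 — $363: all of it applies to the deductible. Owner pays $363; OOP now $363. Plan pays $363 − $363 = $0.
Claim 2 — $200: entire amount goes to the deductible. Cost to owner: $200. OOP to date $563. Insurer: $200 − $200 = $0.
Claim 3 — $660: all of it applies to the deductible. Cost to owner: $660. OOP to date $1223. Plan pays $660 − $660 = $0.
Claim 4 — $7072: deductible takes $727, $6345 remains; 25% of $6345 = $1586.25. Owner pays $2313.25; OOP now $3536.25. Insurer: $7072 − $2313.25 = $4758.75.
Claim 5 — $6027: deductible met; 25% of $6027 = $1506.75. That would push OOP to $5043, over the $4200 cap, so owner pays $4200 − $3536.25 = $663.75. Plan pays $6027 − $663.75 = $5363.25.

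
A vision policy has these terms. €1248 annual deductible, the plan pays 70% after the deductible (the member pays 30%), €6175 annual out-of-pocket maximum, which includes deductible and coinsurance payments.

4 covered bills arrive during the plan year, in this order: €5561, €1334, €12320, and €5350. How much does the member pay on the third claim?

€3232.90

#1 (€5561): deductible takes €1248, €4313 remains; 30% of €4313 = €1293.90. Member owes €2541.90 (running OOP €2541.90).
#2 (€1334): deductible already satisfied, so member's share is 30% × €1334 = €400.20. Member pays €400.20; OOP now €2942.10.
#3 (€12320): 30% coinsurance on €12320 = €3696. OOP would hit €6638.10 > €6175, so the cap limits the member to €6175 − €2942.10 = €3232.90.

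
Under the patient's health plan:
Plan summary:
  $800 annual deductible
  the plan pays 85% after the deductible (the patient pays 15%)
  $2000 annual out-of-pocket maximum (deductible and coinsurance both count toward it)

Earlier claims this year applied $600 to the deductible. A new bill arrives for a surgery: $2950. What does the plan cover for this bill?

$2337.50

Remaining deductible: $800 − $600 = $200.
That leaves $2950 − $200 = $2750 for coinsurance.
15% of $2750 = $412.50 falls to the patient.
That puts the patient's cost at $200 + $412.50 = $612.50 before any cap.
Cumulative spending $600 + $612.50 = $1212.50 stays under the $2000 maximum.
Insurer pays the balance: $2950 − $612.50 = $2337.50.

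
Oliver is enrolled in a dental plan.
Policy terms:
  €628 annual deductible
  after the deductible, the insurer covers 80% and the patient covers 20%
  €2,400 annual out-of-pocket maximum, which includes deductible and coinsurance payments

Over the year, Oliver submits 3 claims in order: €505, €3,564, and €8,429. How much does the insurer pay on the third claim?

€7,345.20

#1 (€505): all of it applies to the deductible. Patient owes €505 (running OOP €505). Insurer: €505 − €505 = €0.
#2 (€3,564): €123 finishes the deductible; €3,441 goes to coinsurance; 20% of €3,441 = €688.20. Patient pays €811.20; OOP now €1,316.20. Insurer: €3,564 − €811.20 = €2,752.80.
#3 (€8,429): deductible already satisfied, so patient's share is 20% × €8,429 = €1,685.80. OOP would hit €3,002 > €2,400, so the cap limits the patient to €2,400 − €1,316.20 = €1,083.80. Plan pays €8,429 − €1,083.80 = €7,345.20.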